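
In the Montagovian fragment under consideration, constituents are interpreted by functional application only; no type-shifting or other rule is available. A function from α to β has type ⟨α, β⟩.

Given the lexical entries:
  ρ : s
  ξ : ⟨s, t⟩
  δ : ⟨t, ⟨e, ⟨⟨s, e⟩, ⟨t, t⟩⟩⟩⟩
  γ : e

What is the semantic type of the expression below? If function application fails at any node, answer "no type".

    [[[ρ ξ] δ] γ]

⟨⟨s, e⟩, ⟨t, t⟩⟩

[ρ ξ]: functor ξ : ⟨s, t⟩, argument ρ : s; result t.
[[ρ ξ] δ]: functor δ : ⟨t, ⟨e, ⟨⟨s, e⟩, ⟨t, t⟩⟩⟩⟩, argument [ρ ξ] : t; result ⟨e, ⟨⟨s, e⟩, ⟨t, t⟩⟩⟩.
[[[ρ ξ] δ] γ]: functor [[ρ ξ] δ] : ⟨e, ⟨⟨s, e⟩, ⟨t, t⟩⟩⟩, argument γ : e; result ⟨⟨s, e⟩, ⟨t, t⟩⟩.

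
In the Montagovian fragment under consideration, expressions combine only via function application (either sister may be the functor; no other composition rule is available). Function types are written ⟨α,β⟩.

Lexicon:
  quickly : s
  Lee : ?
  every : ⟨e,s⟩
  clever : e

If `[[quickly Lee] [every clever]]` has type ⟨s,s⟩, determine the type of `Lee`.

For [[quickly Lee] [every clever]] to have type ⟨s,s⟩ with [every clever] of type s, [quickly Lee] must be the function: [quickly Lee] : ⟨s,⟨s,s⟩⟩.
For [quickly Lee] to have type ⟨s,⟨s,s⟩⟩ with quickly of type s, Lee must be the function: Lee : ⟨s,⟨s,⟨s,s⟩⟩⟩.

⟨s,⟨s,⟨s,s⟩⟩⟩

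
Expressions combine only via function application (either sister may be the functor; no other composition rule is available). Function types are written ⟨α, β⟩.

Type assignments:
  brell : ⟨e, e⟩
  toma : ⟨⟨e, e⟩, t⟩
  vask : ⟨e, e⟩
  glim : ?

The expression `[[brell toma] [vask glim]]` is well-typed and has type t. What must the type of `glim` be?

⟨⟨e, e⟩, ⟨t, t⟩⟩

[[brell toma] [vask glim]] must have type t. The sister [brell toma] has type t; that is not a function onto t, so [vask glim] must be the functor, of type ⟨t, t⟩.
[vask glim] must have type ⟨t, t⟩. The sister vask has type ⟨e, e⟩; that is not a function onto ⟨t, t⟩, so glim must be the functor, of type ⟨⟨e, e⟩, ⟨t, t⟩⟩.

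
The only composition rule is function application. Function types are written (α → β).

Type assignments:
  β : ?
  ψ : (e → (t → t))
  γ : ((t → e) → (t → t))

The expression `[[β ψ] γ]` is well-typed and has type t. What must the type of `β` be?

[[β ψ] γ] must have type t. The sister γ has type ((t → e) → (t → t)); that is not a function onto t, so [β ψ] must be the functor, of type (((t → e) → (t → t)) → t).
[β ψ] must have type (((t → e) → (t → t)) → t). The sister ψ has type (e → (t → t)); that is not a function onto (((t → e) → (t → t)) → t), so β must be the functor, of type ((e → (t → t)) → (((t → e) → (t → t)) → t)).

((e → (t → t)) → (((t → e) → (t → t)) → t))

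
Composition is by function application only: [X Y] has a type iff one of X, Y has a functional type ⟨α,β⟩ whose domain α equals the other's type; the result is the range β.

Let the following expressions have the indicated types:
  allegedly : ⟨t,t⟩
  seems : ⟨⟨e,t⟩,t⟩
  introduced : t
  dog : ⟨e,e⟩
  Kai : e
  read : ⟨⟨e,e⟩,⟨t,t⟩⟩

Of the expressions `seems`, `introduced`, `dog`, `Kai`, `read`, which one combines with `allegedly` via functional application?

introduced

seems : ⟨⟨e,t⟩,t⟩ — no; allegedly wants t, and seems wants ⟨e,t⟩.
introduced — combines: allegedly : ⟨t,t⟩ takes introduced : t as argument, giving t.
dog : ⟨e,e⟩ — no; allegedly wants t, and dog wants e.
Kai : e — no; allegedly wants t, and Kai wants nothing (atomic).
read : ⟨⟨e,e⟩,⟨t,t⟩⟩ — no; allegedly wants t, and read wants ⟨e,e⟩.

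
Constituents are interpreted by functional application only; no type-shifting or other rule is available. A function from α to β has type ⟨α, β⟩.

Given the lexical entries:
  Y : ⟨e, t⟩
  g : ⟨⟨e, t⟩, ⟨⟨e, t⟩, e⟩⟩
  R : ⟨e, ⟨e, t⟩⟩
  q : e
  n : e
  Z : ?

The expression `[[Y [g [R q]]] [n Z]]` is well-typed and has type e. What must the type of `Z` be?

⟨e, ⟨e, e⟩⟩

At [[Y [g [R q]]] [n Z]] (required: e): [Y [g [R q]]] is e, which is not a function with range e; hence [n Z] is the functor — type ⟨e, e⟩.
At [n Z] (required: ⟨e, e⟩): n is e, which is not a function with range ⟨e, e⟩; hence Z is the functor — type ⟨e, ⟨e, e⟩⟩.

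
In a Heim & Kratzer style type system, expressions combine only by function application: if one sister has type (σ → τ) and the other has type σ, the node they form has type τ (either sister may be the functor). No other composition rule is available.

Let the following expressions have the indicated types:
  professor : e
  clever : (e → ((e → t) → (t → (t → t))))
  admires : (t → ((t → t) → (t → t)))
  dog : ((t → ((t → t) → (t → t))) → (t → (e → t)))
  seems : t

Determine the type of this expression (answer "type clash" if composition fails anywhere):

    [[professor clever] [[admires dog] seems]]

(t → (t → t))

[professor clever] — clever of type (e → ((e → t) → (t → (t → t)))) combines with professor of type e: type ((e → t) → (t → (t → t))).
[admires dog] — dog of type ((t → ((t → t) → (t → t))) → (t → (e → t))) combines with admires of type (t → ((t → t) → (t → t))): type (t → (e → t)).
[[admires dog] seems] — [admires dog] of type (t → (e → t)) combines with seems of type t: type (e → t).
[[professor clever] [[admires dog] seems]] — [professor clever] of type ((e → t) → (t → (t → t))) combines with [[admires dog] seems] of type (e → t): type (t → (t → t)).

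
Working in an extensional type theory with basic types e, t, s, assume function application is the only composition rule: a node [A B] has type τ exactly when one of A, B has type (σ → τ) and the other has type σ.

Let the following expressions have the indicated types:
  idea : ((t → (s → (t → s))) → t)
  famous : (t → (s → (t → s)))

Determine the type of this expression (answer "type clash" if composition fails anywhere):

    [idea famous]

[idea famous] — idea of type ((t → (s → (t → s))) → t) combines with famous of type (t → (s → (t → s))): type t.

t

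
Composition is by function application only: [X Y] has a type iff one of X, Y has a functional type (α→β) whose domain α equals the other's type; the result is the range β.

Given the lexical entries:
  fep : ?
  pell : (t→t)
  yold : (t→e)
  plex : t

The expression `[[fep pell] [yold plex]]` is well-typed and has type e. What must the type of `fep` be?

At [[fep pell] [yold plex]] (required: e): [yold plex] is e, which is not a function with range e; hence [fep pell] is the functor — type (e→e).
At [fep pell] (required: (e→e)): pell is (t→t), which is not a function with range (e→e); hence fep is the functor — type ((t→t)→(e→e)).

((t→t)→(e→e))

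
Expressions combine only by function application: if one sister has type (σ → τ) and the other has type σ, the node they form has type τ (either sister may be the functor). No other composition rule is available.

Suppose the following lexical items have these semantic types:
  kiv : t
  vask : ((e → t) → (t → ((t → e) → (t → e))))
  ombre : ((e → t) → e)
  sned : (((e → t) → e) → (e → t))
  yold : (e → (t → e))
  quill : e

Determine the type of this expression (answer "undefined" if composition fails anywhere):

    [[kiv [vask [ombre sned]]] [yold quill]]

(t → e)

At [ombre sned], sned : (((e → t) → e) → (e → t)) takes ombre : ((e → t) → e), giving (e → t).
At [vask [ombre sned]], vask : ((e → t) → (t → ((t → e) → (t → e)))) takes [ombre sned] : (e → t), giving (t → ((t → e) → (t → e))).
At [kiv [vask [ombre sned]]], [vask [ombre sned]] : (t → ((t → e) → (t → e))) takes kiv : t, giving ((t → e) → (t → e)).
At [yold quill], yold : (e → (t → e)) takes quill : e, giving (t → e).
At [[kiv [vask [ombre sned]]] [yold quill]], [kiv [vask [ombre sned]]] : ((t → e) → (t → e)) takes [yold quill] : (t → e), giving (t → e).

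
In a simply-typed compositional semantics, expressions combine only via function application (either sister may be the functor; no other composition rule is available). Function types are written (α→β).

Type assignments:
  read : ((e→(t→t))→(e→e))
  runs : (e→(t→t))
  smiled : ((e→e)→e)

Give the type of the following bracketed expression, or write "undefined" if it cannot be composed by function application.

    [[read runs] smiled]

e

At [read runs], read : ((e→(t→t))→(e→e)) takes runs : (e→(t→t)), giving (e→e).
At [[read runs] smiled], smiled : ((e→e)→e) takes [read runs] : (e→e), giving e.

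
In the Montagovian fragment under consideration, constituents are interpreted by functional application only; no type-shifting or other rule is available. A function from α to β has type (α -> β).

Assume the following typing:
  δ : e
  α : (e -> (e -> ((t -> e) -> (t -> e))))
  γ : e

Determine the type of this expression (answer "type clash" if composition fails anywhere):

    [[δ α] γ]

[δ α]: functor α : (e -> (e -> ((t -> e) -> (t -> e)))), argument δ : e; result (e -> ((t -> e) -> (t -> e))).
[[δ α] γ]: functor [δ α] : (e -> ((t -> e) -> (t -> e))), argument γ : e; result ((t -> e) -> (t -> e)).

((t -> e) -> (t -> e))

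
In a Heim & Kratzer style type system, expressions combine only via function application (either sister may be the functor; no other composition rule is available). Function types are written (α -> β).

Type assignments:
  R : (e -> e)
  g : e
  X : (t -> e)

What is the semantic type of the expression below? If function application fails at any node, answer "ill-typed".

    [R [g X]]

At [g X]: neither e nor (t -> e) can take the other as argument; the node is ill-typed.

ill-typed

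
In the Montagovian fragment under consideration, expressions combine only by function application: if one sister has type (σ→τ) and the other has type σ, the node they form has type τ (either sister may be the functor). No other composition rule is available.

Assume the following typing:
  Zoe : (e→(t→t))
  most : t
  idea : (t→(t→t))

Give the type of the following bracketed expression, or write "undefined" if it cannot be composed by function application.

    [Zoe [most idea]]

undefined

[most idea]: (t→(t→t)) applied to t yields (t→t).
At [Zoe [most idea]]: neither (e→(t→t)) nor (t→t) can take the other as argument; the node is ill-typed.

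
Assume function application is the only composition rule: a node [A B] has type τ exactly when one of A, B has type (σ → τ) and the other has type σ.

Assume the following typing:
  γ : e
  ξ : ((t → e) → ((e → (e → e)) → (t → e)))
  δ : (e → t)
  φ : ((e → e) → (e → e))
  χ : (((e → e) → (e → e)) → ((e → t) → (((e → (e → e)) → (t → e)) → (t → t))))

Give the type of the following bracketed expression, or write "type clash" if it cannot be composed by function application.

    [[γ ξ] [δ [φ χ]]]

type clash

At [γ ξ]: neither e nor ((t → e) → ((e → (e → e)) → (t → e))) can take the other as argument; the node is ill-typed.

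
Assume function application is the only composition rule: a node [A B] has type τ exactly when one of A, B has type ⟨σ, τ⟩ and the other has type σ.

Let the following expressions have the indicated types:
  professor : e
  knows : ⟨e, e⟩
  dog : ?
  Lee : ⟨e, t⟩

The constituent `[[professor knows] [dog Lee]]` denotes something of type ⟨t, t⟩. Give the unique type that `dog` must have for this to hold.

⟨⟨e, t⟩, ⟨e, ⟨t, t⟩⟩⟩

[[professor knows] [dog Lee]] must have type ⟨t, t⟩. The sister [professor knows] has type e; that is not a function onto ⟨t, t⟩, so [dog Lee] must be the functor, of type ⟨e, ⟨t, t⟩⟩.
[dog Lee] must have type ⟨e, ⟨t, t⟩⟩. The sister Lee has type ⟨e, t⟩; that is not a function onto ⟨e, ⟨t, t⟩⟩, so dog must be the functor, of type ⟨⟨e, t⟩, ⟨e, ⟨t, t⟩⟩⟩.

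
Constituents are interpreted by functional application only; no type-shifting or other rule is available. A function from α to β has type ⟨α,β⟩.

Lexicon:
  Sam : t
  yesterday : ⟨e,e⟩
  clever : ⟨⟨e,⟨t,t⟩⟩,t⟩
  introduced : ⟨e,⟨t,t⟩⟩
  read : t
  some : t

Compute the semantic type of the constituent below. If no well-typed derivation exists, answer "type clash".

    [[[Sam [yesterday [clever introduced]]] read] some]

[clever introduced] — clever of type ⟨⟨e,⟨t,t⟩⟩,t⟩ combines with introduced of type ⟨e,⟨t,t⟩⟩: type t.
[yesterday [clever introduced]]: ⟨e,e⟩ with t — neither is a function whose domain matches the other; composition fails here.

type clash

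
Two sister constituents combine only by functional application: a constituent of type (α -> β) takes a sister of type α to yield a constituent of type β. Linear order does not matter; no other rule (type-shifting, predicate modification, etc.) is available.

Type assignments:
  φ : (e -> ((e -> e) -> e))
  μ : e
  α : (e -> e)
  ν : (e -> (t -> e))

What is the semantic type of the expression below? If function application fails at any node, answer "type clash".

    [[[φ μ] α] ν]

(t -> e)

[φ μ]: functor φ : (e -> ((e -> e) -> e)), argument μ : e; result ((e -> e) -> e).
[[φ μ] α]: functor [φ μ] : ((e -> e) -> e), argument α : (e -> e); result e.
[[[φ μ] α] ν]: functor ν : (e -> (t -> e)), argument [[φ μ] α] : e; result (t -> e).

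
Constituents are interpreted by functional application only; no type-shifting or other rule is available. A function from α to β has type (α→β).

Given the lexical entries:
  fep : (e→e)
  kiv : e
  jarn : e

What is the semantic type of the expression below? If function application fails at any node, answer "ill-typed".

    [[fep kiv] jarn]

[fep kiv]: functor fep : (e→e), argument kiv : e; result e.
At [[fep kiv] jarn]: neither e nor e can take the other as argument; the node is ill-typed.

ill-typed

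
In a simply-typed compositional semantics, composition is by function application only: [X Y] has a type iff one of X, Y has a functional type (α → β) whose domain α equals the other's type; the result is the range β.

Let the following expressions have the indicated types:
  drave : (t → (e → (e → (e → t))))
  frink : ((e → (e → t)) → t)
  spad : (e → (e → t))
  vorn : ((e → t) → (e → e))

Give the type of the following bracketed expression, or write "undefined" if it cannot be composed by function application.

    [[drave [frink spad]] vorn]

[frink spad] — frink of type ((e → (e → t)) → t) combines with spad of type (e → (e → t)): type t.
[drave [frink spad]] — drave of type (t → (e → (e → (e → t)))) combines with [frink spad] of type t: type (e → (e → (e → t))).
[[drave [frink spad]] vorn]: (e → (e → (e → t))) with ((e → t) → (e → e)) — neither is a function whose domain matches the other; composition fails here.

undefined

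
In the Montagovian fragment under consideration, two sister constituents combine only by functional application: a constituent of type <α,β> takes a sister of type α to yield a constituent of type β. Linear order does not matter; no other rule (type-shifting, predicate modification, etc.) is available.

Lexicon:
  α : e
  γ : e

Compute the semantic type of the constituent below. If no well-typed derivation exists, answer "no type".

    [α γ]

[α γ]: e with e — neither is a function whose domain matches the other; composition fails here.

no type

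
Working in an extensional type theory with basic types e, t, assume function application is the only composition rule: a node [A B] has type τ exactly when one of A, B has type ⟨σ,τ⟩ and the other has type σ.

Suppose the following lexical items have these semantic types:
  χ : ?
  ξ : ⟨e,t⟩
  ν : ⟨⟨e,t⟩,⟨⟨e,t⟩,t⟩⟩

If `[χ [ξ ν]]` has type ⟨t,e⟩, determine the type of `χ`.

[χ [ξ ν]] is required to be ⟨t,e⟩. [ξ ν] : ⟨⟨e,t⟩,t⟩ cannot yield ⟨t,e⟩ as functor, so χ : ⟨⟨⟨e,t⟩,t⟩,⟨t,e⟩⟩.

⟨⟨⟨e,t⟩,t⟩,⟨t,e⟩⟩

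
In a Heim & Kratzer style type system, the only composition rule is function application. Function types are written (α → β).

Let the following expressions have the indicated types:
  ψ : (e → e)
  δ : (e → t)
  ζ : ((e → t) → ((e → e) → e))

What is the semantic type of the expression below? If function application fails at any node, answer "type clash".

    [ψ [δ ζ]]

[δ ζ]: functor ζ : ((e → t) → ((e → e) → e)), argument δ : (e → t); result ((e → e) → e).
[ψ [δ ζ]]: functor [δ ζ] : ((e → e) → e), argument ψ : (e → e); result e.

e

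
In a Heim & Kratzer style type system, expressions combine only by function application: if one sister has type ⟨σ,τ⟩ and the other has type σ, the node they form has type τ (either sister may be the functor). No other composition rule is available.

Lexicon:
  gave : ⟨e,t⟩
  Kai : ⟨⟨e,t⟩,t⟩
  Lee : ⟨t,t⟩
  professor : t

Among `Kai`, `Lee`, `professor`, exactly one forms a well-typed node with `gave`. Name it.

Kai — combines: Kai : ⟨⟨e,t⟩,t⟩ takes gave : ⟨e,t⟩ as argument, giving t.
Lee : ⟨t,t⟩ — neither side's domain matches the other.
professor : t — neither side's domain matches the other.

Kai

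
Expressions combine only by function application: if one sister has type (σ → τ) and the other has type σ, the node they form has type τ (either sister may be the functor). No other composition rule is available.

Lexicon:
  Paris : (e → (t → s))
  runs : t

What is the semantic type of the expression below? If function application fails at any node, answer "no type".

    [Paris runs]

[Paris runs]: (e → (t → s)) with t — neither is a function whose domain matches the other; composition fails here.

no type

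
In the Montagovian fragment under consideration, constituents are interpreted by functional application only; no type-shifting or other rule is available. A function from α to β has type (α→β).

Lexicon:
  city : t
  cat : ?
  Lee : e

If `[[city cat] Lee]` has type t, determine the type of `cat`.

(t→(e→t))

At [[city cat] Lee] (required: t): Lee is e, which is not a function with range t; hence [city cat] is the functor — type (e→t).
At [city cat] (required: (e→t)): city is t, which is not a function with range (e→t); hence cat is the functor — type (t→(e→t)).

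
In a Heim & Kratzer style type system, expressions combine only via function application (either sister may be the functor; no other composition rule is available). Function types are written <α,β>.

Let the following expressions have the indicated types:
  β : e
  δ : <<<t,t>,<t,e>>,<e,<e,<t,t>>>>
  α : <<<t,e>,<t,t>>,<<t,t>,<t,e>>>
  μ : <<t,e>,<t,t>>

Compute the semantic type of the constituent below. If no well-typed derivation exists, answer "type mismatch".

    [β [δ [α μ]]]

<e,<t,t>>

[α μ]: functor α : <<<t,e>,<t,t>>,<<t,t>,<t,e>>>, argument μ : <<t,e>,<t,t>>; result <<t,t>,<t,e>>.
[δ [α μ]]: functor δ : <<<t,t>,<t,e>>,<e,<e,<t,t>>>>, argument [α μ] : <<t,t>,<t,e>>; result <e,<e,<t,t>>>.
[β [δ [α μ]]]: functor [δ [α μ]] : <e,<e,<t,t>>>, argument β : e; result <e,<t,t>>.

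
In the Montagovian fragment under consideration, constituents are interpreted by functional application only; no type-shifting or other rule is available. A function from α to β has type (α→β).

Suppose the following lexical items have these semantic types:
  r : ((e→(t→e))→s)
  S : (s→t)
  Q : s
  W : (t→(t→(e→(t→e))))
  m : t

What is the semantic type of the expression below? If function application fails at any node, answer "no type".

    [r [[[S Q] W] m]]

s

[S Q]: (s→t) applied to s yields t.
[[S Q] W]: (t→(t→(e→(t→e)))) applied to t yields (t→(e→(t→e))).
[[[S Q] W] m]: (t→(e→(t→e))) applied to t yields (e→(t→e)).
[r [[[S Q] W] m]]: ((e→(t→e))→s) applied to (e→(t→e)) yields s.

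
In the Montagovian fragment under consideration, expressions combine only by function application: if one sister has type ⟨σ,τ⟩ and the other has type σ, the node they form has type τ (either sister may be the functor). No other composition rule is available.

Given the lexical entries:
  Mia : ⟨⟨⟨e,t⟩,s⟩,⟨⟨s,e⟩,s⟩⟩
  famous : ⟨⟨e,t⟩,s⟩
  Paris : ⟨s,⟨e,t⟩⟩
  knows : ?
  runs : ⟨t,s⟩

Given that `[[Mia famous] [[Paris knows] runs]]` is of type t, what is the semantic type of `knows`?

⟨⟨s,⟨e,t⟩⟩,⟨⟨t,s⟩,⟨⟨⟨s,e⟩,s⟩,t⟩⟩⟩

[[Mia famous] [[Paris knows] runs]] is required to be t. [Mia famous] : ⟨⟨s,e⟩,s⟩ cannot yield t as functor, so [[Paris knows] runs] : ⟨⟨⟨s,e⟩,s⟩,t⟩.
[[Paris knows] runs] is required to be ⟨⟨⟨s,e⟩,s⟩,t⟩. runs : ⟨t,s⟩ cannot yield ⟨⟨⟨s,e⟩,s⟩,t⟩ as functor, so [Paris knows] : ⟨⟨t,s⟩,⟨⟨⟨s,e⟩,s⟩,t⟩⟩.
[Paris knows] is required to be ⟨⟨t,s⟩,⟨⟨⟨s,e⟩,s⟩,t⟩⟩. Paris : ⟨s,⟨e,t⟩⟩ cannot yield ⟨⟨t,s⟩,⟨⟨⟨s,e⟩,s⟩,t⟩⟩ as functor, so knows : ⟨⟨s,⟨e,t⟩⟩,⟨⟨t,s⟩,⟨⟨⟨s,e⟩,s⟩,t⟩⟩⟩.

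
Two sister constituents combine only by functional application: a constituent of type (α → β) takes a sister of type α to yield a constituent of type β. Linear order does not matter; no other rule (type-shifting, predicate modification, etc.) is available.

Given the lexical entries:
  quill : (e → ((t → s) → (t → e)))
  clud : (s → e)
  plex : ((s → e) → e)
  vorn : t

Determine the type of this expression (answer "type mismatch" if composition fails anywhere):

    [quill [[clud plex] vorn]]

type mismatch

[clud plex]: plex is ((s → e) → e), clud is (s → e); result e.
At [[clud plex] vorn]: neither e nor t can take the other as argument; the node is ill-typed.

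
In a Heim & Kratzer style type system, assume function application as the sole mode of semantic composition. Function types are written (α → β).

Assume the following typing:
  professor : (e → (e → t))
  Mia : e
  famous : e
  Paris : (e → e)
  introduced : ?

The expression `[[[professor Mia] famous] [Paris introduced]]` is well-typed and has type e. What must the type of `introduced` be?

[[[professor Mia] famous] [Paris introduced]] must have type e. The sister [[professor Mia] famous] has type t; that is not a function onto e, so [Paris introduced] must be the functor, of type (t → e).
[Paris introduced] must have type (t → e). The sister Paris has type (e → e); that is not a function onto (t → e), so introduced must be the functor, of type ((e → e) → (t → e)).

((e → e) → (t → e))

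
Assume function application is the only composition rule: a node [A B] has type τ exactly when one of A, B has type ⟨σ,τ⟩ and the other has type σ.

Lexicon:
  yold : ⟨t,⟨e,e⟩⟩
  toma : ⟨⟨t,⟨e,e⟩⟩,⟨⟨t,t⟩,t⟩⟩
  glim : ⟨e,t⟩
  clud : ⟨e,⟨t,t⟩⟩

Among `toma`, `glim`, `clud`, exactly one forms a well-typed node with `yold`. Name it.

toma

toma — combines: toma : ⟨⟨t,⟨e,e⟩⟩,⟨⟨t,t⟩,t⟩⟩ takes yold : ⟨t,⟨e,e⟩⟩ as argument, giving ⟨⟨t,t⟩,t⟩.
glim : ⟨e,t⟩ — neither side's domain matches the other.
clud : ⟨e,⟨t,t⟩⟩ — neither side's domain matches the other.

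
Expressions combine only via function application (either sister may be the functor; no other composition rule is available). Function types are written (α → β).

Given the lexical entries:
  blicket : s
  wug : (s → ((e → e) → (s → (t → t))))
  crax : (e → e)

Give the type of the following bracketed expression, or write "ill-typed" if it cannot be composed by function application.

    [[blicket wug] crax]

[blicket wug]: (s → ((e → e) → (s → (t → t)))) applied to s yields ((e → e) → (s → (t → t))).
[[blicket wug] crax]: ((e → e) → (s → (t → t))) applied to (e → e) yields (s → (t → t)).

(s → (t → t))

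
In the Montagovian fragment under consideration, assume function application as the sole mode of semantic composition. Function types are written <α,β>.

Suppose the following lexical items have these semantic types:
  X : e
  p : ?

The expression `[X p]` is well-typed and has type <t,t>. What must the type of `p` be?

<e,<t,t>>

[X p] is required to be <t,t>. X : e cannot yield <t,t> as functor, so p : <e,<t,t>>.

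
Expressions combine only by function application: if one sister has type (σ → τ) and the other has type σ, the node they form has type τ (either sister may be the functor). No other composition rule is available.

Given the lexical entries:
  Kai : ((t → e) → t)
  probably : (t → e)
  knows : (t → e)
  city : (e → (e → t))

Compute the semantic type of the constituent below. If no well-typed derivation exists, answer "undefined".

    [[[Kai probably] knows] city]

(e → t)

[Kai probably]: ((t → e) → t) applied to (t → e) yields t.
[[Kai probably] knows]: (t → e) applied to t yields e.
[[[Kai probably] knows] city]: (e → (e → t)) applied to e yields (e → t).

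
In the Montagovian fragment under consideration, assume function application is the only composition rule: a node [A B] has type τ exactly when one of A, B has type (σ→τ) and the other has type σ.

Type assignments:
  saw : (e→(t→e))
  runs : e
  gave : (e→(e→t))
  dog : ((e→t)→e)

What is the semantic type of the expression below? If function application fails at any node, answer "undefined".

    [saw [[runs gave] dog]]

At [runs gave], gave : (e→(e→t)) takes runs : e, giving (e→t).
At [[runs gave] dog], dog : ((e→t)→e) takes [runs gave] : (e→t), giving e.
At [saw [[runs gave] dog]], saw : (e→(t→e)) takes [[runs gave] dog] : e, giving (t→e).

(t→e)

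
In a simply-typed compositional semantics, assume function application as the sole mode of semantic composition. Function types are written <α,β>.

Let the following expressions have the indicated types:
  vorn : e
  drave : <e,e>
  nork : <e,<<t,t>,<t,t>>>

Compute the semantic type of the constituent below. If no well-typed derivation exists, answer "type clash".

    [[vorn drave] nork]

At [vorn drave], drave : <e,e> takes vorn : e, giving e.
At [[vorn drave] nork], nork : <e,<<t,t>,<t,t>>> takes [vorn drave] : e, giving <<t,t>,<t,t>>.

<<t,t>,<t,t>>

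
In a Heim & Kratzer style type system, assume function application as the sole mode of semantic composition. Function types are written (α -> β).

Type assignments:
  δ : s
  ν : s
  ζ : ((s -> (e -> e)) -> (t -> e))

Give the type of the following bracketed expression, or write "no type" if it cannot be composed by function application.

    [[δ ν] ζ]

no type

[δ ν]: s and s cannot combine by function application — type clash.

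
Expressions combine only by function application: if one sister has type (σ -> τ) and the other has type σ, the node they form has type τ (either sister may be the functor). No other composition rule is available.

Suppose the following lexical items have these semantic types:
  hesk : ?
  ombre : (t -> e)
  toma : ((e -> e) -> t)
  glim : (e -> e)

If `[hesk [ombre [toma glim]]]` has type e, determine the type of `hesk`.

[hesk [ombre [toma glim]]] must have type e. The sister [ombre [toma glim]] has type e; that is not a function onto e, so hesk must be the functor, of type (e -> e).

(e -> e)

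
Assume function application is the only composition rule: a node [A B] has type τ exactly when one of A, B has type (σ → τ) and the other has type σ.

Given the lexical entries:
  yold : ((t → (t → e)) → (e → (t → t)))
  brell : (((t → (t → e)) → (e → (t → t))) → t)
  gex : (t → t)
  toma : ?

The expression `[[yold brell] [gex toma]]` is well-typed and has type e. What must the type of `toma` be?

((t → t) → (t → e))

[[yold brell] [gex toma]] must have type e. The sister [yold brell] has type t; that is not a function onto e, so [gex toma] must be the functor, of type (t → e).
[gex toma] must have type (t → e). The sister gex has type (t → t); that is not a function onto (t → e), so toma must be the functor, of type ((t → t) → (t → e)).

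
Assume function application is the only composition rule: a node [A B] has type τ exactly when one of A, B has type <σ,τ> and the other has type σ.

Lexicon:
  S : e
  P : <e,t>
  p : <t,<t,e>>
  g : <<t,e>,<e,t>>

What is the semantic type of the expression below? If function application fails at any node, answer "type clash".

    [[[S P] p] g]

[S P]: functor P : <e,t>, argument S : e; result t.
[[S P] p]: functor p : <t,<t,e>>, argument [S P] : t; result <t,e>.
[[[S P] p] g]: functor g : <<t,e>,<e,t>>, argument [[S P] p] : <t,e>; result <e,t>.

<e,t>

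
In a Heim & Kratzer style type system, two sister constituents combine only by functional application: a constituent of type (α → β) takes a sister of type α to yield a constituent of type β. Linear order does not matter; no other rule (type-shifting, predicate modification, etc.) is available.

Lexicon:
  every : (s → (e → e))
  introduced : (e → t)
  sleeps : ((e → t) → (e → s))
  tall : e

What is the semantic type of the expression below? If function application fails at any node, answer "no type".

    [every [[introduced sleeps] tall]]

(e → e)

[introduced sleeps]: ((e → t) → (e → s)) applied to (e → t) yields (e → s).
[[introduced sleeps] tall]: (e → s) applied to e yields s.
[every [[introduced sleeps] tall]]: (s → (e → e)) applied to s yields (e → e).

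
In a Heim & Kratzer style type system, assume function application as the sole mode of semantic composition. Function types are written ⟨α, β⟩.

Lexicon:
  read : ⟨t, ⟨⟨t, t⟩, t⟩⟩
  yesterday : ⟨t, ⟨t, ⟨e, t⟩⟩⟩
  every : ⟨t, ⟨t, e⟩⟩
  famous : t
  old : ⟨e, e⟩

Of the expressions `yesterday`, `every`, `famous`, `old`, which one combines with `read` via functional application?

yesterday : ⟨t, ⟨t, ⟨e, t⟩⟩⟩ — read needs t; yesterday needs t; neither fits.
every : ⟨t, ⟨t, e⟩⟩ — read needs t; every needs t; neither fits.
famous — combines: read : ⟨t, ⟨⟨t, t⟩, t⟩⟩ takes famous : t as argument, giving ⟨⟨t, t⟩, t⟩.
old : ⟨e, e⟩ — read needs t; old needs e; neither fits.

famous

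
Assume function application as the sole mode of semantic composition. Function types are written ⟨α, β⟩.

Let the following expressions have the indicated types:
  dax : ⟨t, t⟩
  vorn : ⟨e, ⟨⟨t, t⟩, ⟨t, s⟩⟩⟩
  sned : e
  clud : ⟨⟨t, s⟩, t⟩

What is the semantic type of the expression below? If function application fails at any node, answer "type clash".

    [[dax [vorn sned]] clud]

t

[vorn sned]: functor vorn : ⟨e, ⟨⟨t, t⟩, ⟨t, s⟩⟩⟩, argument sned : e; result ⟨⟨t, t⟩, ⟨t, s⟩⟩.
[dax [vorn sned]]: functor [vorn sned] : ⟨⟨t, t⟩, ⟨t, s⟩⟩, argument dax : ⟨t, t⟩; result ⟨t, s⟩.
[[dax [vorn sned]] clud]: functor clud : ⟨⟨t, s⟩, t⟩, argument [dax [vorn sned]] : ⟨t, s⟩; result t.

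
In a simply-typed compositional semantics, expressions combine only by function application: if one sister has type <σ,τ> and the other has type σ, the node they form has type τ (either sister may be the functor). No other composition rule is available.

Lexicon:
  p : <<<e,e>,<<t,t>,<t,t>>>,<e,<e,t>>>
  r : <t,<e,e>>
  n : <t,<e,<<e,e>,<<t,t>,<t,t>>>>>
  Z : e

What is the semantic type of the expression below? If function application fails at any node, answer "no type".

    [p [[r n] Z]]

[r n]: <t,<e,e>> with <t,<e,<<e,e>,<<t,t>,<t,t>>>>> — neither is a function whose domain matches the other; composition fails here.

no type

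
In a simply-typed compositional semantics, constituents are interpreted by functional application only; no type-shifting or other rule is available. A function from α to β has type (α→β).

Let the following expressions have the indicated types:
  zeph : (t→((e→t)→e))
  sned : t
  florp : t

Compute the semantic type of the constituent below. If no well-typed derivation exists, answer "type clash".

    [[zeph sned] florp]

[zeph sned] — zeph of type (t→((e→t)→e)) combines with sned of type t: type ((e→t)→e).
[[zeph sned] florp]: ((e→t)→e) and t cannot combine by function application — type clash.

type clash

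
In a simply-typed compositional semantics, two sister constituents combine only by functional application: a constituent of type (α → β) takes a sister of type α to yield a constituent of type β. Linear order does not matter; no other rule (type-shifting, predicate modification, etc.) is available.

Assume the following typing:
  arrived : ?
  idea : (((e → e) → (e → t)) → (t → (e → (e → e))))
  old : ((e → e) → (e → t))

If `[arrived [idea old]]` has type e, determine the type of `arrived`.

[arrived [idea old]] must have type e. The sister [idea old] has type (t → (e → (e → e))); that is not a function onto e, so arrived must be the functor, of type ((t → (e → (e → e))) → e).

((t → (e → (e → e))) → e)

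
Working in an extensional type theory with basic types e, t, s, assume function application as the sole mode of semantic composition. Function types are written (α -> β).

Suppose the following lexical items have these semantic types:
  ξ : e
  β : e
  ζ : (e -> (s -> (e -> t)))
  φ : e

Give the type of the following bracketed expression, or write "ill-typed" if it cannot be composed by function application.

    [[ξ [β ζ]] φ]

At [β ζ], ζ : (e -> (s -> (e -> t))) takes β : e, giving (s -> (e -> t)).
[ξ [β ζ]]: e and (s -> (e -> t)) cannot combine by function application — type clash.

ill-typed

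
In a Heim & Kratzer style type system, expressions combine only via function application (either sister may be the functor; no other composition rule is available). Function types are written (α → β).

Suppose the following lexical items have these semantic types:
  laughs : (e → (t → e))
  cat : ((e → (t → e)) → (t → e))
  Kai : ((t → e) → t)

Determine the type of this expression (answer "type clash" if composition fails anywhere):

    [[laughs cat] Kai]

[laughs cat]: functor cat : ((e → (t → e)) → (t → e)), argument laughs : (e → (t → e)); result (t → e).
[[laughs cat] Kai]: functor Kai : ((t → e) → t), argument [laughs cat] : (t → e); result t.

t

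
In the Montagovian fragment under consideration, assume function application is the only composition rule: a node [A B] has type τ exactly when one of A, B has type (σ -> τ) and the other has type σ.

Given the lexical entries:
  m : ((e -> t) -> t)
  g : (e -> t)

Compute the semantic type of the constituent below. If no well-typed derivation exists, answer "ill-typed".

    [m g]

t

[m g]: ((e -> t) -> t) applied to (e -> t) yields t.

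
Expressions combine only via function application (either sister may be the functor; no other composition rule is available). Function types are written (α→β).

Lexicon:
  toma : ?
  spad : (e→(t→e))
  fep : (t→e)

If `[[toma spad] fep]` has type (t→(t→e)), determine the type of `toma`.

((e→(t→e))→((t→e)→(t→(t→e))))

[[toma spad] fep] is required to be (t→(t→e)). fep : (t→e) cannot yield (t→(t→e)) as functor, so [toma spad] : ((t→e)→(t→(t→e))).
[toma spad] is required to be ((t→e)→(t→(t→e))). spad : (e→(t→e)) cannot yield ((t→e)→(t→(t→e))) as functor, so toma : ((e→(t→e))→((t→e)→(t→(t→e)))).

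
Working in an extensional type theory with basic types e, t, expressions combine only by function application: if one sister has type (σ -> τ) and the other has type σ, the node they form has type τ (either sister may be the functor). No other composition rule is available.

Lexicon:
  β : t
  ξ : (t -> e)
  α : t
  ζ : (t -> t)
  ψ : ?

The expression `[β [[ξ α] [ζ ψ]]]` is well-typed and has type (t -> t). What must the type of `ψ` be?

At [β [[ξ α] [ζ ψ]]] (required: (t -> t)): β is t, which is not a function with range (t -> t); hence [[ξ α] [ζ ψ]] is the functor — type (t -> (t -> t)).
At [[ξ α] [ζ ψ]] (required: (t -> (t -> t))): [ξ α] is e, which is not a function with range (t -> (t -> t)); hence [ζ ψ] is the functor — type (e -> (t -> (t -> t))).
At [ζ ψ] (required: (e -> (t -> (t -> t)))): ζ is (t -> t), which is not a function with range (e -> (t -> (t -> t))); hence ψ is the functor — type ((t -> t) -> (e -> (t -> (t -> t)))).

((t -> t) -> (e -> (t -> (t -> t))))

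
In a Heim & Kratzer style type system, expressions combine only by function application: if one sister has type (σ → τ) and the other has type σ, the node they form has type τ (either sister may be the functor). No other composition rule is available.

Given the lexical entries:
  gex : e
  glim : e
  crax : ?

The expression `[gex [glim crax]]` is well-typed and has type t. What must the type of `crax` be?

[gex [glim crax]] is required to be t. gex : e cannot yield t as functor, so [glim crax] : (e → t).
[glim crax] is required to be (e → t). glim : e cannot yield (e → t) as functor, so crax : (e → (e → t)).

(e → (e → t))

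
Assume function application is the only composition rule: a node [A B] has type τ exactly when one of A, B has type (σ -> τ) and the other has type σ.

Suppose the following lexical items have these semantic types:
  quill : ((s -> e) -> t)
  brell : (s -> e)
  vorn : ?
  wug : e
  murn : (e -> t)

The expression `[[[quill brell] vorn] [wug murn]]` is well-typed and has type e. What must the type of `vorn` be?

At [[[quill brell] vorn] [wug murn]] (required: e): [wug murn] is t, which is not a function with range e; hence [[quill brell] vorn] is the functor — type (t -> e).
At [[quill brell] vorn] (required: (t -> e)): [quill brell] is t, which is not a function with range (t -> e); hence vorn is the functor — type (t -> (t -> e)).

(t -> (t -> e))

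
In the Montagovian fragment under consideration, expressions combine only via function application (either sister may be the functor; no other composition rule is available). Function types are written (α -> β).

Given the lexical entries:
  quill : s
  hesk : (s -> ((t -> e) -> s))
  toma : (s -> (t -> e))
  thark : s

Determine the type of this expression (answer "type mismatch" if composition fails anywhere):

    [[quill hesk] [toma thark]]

s

[quill hesk]: functor hesk : (s -> ((t -> e) -> s)), argument quill : s; result ((t -> e) -> s).
[toma thark]: functor toma : (s -> (t -> e)), argument thark : s; result (t -> e).
[[quill hesk] [toma thark]]: functor [quill hesk] : ((t -> e) -> s), argument [toma thark] : (t -> e); result s.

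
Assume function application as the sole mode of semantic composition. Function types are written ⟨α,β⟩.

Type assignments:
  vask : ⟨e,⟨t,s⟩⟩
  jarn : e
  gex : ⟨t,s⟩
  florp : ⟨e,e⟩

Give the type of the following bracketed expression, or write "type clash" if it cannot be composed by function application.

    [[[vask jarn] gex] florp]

type clash

[vask jarn]: functor vask : ⟨e,⟨t,s⟩⟩, argument jarn : e; result ⟨t,s⟩.
[[vask jarn] gex]: ⟨t,s⟩ and ⟨t,s⟩ cannot combine by function application — type clash.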